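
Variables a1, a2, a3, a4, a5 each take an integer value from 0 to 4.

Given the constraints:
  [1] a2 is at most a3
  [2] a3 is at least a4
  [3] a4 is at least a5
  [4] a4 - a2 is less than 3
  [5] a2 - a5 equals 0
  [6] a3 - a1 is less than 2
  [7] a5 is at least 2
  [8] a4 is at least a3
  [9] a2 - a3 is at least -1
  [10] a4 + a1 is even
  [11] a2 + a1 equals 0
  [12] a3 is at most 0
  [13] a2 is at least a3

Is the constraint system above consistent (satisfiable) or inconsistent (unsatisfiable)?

From constraints 3 and 7: a4 ≥ a5 and a5 ≥ 2, so a4 ≥ 2. From constraints 2 and 12: a4 ≤ a3 and a3 ≤ 0, so a4 ≤ 0. But 0 < 2, so no value of a4 works.

Unsatisfiable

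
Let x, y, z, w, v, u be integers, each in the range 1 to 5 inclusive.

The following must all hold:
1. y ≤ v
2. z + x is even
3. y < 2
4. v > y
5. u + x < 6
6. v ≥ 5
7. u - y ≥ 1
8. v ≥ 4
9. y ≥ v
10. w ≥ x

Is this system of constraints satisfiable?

From constraints 6 and 9: y ≥ v and v ≥ 5, so y ≥ 5. From constraint 3: y ≤ 1. But 1 < 5, so no value of y works.

Unsatisfiable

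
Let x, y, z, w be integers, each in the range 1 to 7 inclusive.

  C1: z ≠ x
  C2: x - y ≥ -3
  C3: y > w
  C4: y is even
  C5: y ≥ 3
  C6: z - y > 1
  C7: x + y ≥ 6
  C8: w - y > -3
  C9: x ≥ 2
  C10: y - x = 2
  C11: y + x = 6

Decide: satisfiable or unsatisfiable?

Satisfiable

Setting (x, y, z, w) = (2, 4, 7, 3) satisfies everything: constraint 2: x - y = -2; constraint 6: z - y = 3, and the others follow.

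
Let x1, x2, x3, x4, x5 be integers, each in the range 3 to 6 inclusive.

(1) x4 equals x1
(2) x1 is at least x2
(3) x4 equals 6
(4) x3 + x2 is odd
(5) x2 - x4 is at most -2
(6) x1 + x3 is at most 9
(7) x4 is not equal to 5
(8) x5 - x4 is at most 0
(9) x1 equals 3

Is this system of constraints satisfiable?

Constraint 3 fixes x4 = 6 and constraint 9 fixes x1 = 3, but constraint 1 requires x4 = x1. Since 6 ≠ 3, contradiction.

Unsatisfiable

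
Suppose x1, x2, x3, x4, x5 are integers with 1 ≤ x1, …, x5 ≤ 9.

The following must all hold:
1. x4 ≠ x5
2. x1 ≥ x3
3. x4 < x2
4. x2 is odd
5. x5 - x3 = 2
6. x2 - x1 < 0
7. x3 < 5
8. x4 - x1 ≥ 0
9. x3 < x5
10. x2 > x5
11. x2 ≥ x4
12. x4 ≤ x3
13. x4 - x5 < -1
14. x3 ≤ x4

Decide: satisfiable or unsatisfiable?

Unsatisfiable

Constraints 6, 8, 9, 10, and 12 give x4 ≤ x3, x3 < x5, x5 < x2, x2 < x1, x1 ≤ x4. Chaining: x4 ≤ x3 < x5 < x2 < x1 ≤ x4, which forces x4 < x4 — impossible.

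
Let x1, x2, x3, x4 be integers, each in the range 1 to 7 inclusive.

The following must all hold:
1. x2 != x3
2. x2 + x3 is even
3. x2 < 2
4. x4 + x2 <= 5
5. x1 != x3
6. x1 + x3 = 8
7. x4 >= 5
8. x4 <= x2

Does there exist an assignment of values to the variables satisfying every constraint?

Unsatisfiable

From constraints 7 and 8: x2 ≥ x4 and x4 ≥ 5, so x2 ≥ 5. From constraint 3: x2 ≤ 1. But 1 < 5, so no value of x2 works.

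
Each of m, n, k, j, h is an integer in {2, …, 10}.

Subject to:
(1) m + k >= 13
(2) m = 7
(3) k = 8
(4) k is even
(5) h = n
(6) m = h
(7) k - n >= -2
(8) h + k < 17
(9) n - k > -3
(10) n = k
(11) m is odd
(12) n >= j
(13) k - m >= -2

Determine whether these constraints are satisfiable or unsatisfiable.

Unsatisfiable

Constraint 2 fixes m = 7 and constraint 3 fixes k = 8. Constraints 5, 6, and 10 give m = h = n = k, so m = k. But 7 ≠ 8 — contradiction.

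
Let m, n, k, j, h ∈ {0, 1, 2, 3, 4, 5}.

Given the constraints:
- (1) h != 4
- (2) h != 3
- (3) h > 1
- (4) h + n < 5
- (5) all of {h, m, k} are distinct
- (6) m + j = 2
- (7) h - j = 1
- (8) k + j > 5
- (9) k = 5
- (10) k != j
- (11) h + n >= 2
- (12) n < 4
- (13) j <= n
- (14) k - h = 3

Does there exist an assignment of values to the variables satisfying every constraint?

Satisfiable

Setting (m, n, k, j, h) = (1, 1, 5, 1, 2) satisfies everything: constraint 4: h + n = 3; constraint 6: m + j = 2; constraint 7: h - j = 1, and the others follow.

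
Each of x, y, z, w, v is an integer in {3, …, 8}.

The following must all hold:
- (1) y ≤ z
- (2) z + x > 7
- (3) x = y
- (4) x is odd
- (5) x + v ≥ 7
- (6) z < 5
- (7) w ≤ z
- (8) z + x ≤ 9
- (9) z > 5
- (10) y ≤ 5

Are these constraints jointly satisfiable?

Unsatisfiable

From constraint 9: z ≥ 6. From constraint 6: z ≤ 4. But 4 < 6, so no value of z works.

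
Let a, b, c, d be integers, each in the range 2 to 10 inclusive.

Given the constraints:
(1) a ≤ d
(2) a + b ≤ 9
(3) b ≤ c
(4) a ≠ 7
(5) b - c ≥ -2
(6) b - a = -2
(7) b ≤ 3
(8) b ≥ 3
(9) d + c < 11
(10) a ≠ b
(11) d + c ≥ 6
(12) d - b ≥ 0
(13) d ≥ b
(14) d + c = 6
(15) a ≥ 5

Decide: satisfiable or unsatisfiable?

From constraints 1 and 15: d ≥ a ≥ 5. From constraints 3 and 8: c ≥ b ≥ 3. Hence d + c ≥ 8. But constraint 14 requires d + c = 6, and 6 < 8. Contradiction.

Unsatisfiable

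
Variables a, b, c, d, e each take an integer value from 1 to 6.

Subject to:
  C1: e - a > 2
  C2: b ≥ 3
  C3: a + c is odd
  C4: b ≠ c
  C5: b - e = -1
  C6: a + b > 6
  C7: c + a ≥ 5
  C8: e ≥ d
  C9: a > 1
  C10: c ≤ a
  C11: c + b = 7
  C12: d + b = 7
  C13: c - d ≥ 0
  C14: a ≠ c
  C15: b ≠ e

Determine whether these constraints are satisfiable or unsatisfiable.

Satisfiable

Take a = 3, b = 5, c = 2, d = 2, e = 6. Then constraint 1: e - a = 3; constraint 5: b - e = -1; constraint 6: a + b = 8, and every other listed constraint is also met.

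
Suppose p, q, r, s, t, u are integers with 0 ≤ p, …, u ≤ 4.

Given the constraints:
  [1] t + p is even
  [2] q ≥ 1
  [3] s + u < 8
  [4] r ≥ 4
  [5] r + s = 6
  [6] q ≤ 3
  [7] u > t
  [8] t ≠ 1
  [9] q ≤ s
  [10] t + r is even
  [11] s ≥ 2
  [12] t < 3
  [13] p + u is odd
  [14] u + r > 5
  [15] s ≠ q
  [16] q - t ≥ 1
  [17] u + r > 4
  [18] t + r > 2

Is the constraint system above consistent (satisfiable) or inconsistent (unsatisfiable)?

Take p = 0, q = 1, r = 4, s = 2, t = 0, u = 3. Then constraint 3: s + u = 5; constraint 5: r + s = 6; constraint 14: u + r = 7, and every other listed constraint is also met.

Satisfiable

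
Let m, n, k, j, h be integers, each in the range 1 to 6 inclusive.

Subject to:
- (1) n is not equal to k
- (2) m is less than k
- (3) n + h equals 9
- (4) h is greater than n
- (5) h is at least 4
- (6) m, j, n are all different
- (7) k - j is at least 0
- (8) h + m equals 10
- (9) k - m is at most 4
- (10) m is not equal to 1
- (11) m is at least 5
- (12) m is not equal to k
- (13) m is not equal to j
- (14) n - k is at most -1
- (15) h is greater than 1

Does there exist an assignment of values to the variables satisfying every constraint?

Satisfiable

Setting (m, n, k, j, h) = (5, 4, 6, 6, 5) satisfies everything: constraint 3: n + h = 9; constraint 7: k - j = 0; constraint 8: h + m = 10, and the others follow.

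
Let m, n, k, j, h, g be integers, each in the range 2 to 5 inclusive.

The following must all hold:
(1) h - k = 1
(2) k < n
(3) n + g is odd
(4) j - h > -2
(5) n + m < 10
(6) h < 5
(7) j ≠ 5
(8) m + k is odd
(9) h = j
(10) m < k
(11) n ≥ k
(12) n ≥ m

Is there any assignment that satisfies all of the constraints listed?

Satisfiable

One satisfying assignment is m = 2, n = 5, k = 3, j = 4, h = 4, g = 4.
For the less obvious constraints — constraint 1: h - k = 1; constraint 4: j - h = 0 — and the others hold by inspection.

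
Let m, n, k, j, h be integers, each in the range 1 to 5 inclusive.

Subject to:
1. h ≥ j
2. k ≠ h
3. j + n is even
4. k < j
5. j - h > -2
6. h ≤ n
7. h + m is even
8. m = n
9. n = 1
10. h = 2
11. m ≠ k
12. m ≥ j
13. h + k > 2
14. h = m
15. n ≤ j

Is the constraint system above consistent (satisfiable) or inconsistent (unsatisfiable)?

Constraint 10 fixes h = 2 and constraint 9 fixes n = 1. Constraints 8 and 14 give h = m = n, so h = n. But 2 ≠ 1 — contradiction.

Unsatisfiable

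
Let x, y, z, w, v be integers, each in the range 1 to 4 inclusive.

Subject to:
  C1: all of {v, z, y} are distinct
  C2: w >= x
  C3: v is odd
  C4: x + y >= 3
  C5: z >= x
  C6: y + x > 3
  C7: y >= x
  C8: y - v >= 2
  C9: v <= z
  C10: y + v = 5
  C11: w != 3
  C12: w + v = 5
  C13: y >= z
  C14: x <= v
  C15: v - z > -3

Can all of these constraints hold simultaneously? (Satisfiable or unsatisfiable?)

Satisfiable

One satisfying assignment is x = 1, y = 4, z = 2, w = 4, v = 1.
For the less obvious constraints — constraint 4: x + y = 5; constraint 6: y + x = 5 — and the others hold by inspection.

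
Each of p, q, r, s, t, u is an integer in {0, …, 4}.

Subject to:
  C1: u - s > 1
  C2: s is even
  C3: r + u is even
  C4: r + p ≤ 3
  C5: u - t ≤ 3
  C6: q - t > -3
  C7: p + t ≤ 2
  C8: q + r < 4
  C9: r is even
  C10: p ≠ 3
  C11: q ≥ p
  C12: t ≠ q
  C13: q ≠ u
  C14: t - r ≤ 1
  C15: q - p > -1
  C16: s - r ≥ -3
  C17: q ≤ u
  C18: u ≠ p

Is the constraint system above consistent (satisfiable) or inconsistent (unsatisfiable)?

The assignment p = 0, q = 1, r = 2, s = 0, t = 2, u = 4 works:
  constraint 1 holds since u - s = 4.
  constraint 4 holds since r + p = 2.
The rest check out directly.

Satisfiable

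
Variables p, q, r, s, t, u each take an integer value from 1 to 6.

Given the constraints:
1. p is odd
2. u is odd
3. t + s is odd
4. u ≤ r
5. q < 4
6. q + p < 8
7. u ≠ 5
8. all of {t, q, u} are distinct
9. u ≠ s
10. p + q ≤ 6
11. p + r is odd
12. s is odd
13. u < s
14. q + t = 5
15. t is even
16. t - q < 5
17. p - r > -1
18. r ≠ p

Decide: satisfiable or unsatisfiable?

Satisfiable

Setting (p, q, r, s, t, u) = (5, 1, 4, 5, 4, 3) satisfies everything: constraint 6: q + p = 6; constraint 10: p + q = 6, and the others follow.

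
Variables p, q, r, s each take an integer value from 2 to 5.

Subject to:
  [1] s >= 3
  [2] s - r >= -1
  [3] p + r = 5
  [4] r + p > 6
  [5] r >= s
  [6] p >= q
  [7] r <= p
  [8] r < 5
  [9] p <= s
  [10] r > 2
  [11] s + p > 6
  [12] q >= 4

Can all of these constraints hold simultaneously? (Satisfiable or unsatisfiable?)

From constraints 6 and 12: p ≥ q ≥ 4. From constraints 1 and 5: r ≥ s ≥ 3. Hence p + r ≥ 7. But constraint 3 requires p + r = 5, and 5 < 7. Contradiction.

Unsatisfiable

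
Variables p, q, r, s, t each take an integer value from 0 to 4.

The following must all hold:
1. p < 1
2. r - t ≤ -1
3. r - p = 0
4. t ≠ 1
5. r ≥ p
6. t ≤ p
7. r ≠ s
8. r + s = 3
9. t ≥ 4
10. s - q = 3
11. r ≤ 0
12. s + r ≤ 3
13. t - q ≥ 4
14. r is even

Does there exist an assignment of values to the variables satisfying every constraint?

Unsatisfiable

From constraints 6 and 9: p ≥ t and t ≥ 4, so p ≥ 4. From constraints 5 and 11: p ≤ r and r ≤ 0, so p ≤ 0. But 0 < 4, so no value of p works.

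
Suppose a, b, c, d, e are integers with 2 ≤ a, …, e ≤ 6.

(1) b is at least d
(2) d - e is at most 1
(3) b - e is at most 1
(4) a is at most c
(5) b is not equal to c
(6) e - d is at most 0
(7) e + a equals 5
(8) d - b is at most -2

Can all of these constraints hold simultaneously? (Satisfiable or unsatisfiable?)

Constraints 3, 6, and 8 give e − b ≥ -1, b − d ≥ 2, d − e ≥ 0.
Adding all 3 inequalities: the left sides telescope to 0, and the right sides sum to (-1) + 2 + 0 = 1. So 0 ≥ 1, which is false.

Unsatisfiable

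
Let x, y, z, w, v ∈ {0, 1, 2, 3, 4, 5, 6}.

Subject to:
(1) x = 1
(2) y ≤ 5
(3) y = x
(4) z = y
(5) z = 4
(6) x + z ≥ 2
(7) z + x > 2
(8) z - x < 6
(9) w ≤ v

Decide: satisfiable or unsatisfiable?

Constraint 5 fixes z = 4 and constraint 1 fixes x = 1. Constraints 3 and 4 give z = y = x, so z = x. But 4 ≠ 1 — contradiction.

Unsatisfiable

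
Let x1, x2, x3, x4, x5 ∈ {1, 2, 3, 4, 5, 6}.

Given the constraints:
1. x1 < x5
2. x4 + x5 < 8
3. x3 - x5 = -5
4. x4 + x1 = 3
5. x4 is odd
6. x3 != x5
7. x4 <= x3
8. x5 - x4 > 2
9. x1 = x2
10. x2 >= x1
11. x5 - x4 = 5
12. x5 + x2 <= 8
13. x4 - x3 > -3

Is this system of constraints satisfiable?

Satisfiable

Take x1 = 2, x2 = 2, x3 = 1, x4 = 1, x5 = 6. Then constraint 2: x4 + x5 = 7; constraint 3: x3 - x5 = -5, and every other listed constraint is also met.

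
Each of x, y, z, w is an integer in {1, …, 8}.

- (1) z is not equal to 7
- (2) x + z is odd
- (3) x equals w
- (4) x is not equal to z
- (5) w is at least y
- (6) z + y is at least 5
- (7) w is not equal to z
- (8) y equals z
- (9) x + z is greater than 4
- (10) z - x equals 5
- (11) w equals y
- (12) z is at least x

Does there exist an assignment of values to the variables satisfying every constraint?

From constraints 3, 8, and 11, x = w = y = z, so x = z. But constraint 4 says x ≠ z. Contradiction.

Unsatisfiable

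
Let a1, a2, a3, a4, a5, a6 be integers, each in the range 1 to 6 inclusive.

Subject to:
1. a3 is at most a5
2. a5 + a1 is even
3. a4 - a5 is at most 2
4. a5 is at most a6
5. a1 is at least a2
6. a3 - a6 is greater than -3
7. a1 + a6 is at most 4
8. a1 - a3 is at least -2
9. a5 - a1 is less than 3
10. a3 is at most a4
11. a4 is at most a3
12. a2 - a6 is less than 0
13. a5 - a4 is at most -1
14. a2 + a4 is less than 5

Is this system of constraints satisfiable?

Unsatisfiable

Constraints 1, 11, and 13 give a4 ≤ a3, a3 ≤ a5, a5 < a4. Chaining: a4 ≤ a3 ≤ a5 < a4, which forces a4 < a4 — impossible.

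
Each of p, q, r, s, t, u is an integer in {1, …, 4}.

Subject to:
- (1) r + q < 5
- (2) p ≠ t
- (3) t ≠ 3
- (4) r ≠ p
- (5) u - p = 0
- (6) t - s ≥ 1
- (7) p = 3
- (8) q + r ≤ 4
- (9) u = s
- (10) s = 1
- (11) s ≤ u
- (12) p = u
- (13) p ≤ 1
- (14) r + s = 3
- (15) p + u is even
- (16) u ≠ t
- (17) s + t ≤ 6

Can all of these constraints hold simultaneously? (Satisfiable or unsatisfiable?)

Unsatisfiable

Constraint 7 fixes p = 3 and constraint 10 fixes s = 1. Constraints 9 and 12 give p = u = s, so p = s. But 3 ≠ 1 — contradiction.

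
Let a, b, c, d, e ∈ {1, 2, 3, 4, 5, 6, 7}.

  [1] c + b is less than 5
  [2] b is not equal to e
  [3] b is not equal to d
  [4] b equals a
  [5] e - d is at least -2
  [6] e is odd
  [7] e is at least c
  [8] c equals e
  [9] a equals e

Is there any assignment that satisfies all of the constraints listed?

Unsatisfiable

From constraints 4 and 9, b = a = e, so b = e. But constraint 2 says b ≠ e. Contradiction.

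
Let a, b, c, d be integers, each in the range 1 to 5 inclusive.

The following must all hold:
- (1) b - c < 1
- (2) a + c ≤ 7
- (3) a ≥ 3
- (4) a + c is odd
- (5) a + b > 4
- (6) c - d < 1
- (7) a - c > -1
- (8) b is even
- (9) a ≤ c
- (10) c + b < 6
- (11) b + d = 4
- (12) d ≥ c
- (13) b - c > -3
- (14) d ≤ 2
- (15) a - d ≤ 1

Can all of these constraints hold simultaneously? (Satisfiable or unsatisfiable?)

Unsatisfiable

From constraints 3 and 9: c ≥ a and a ≥ 3, so c ≥ 3. From constraints 12 and 14: c ≤ d and d ≤ 2, so c ≤ 2. But 2 < 3, so no value of c works.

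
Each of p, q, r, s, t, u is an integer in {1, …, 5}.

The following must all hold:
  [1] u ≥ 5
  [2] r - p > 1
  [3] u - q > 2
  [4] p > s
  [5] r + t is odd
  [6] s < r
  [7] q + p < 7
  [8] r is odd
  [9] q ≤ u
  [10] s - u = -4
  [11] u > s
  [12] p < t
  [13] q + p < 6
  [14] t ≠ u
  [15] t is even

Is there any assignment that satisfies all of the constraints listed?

Take p = 2, q = 2, r = 5, s = 1, t = 4, u = 5. Then constraint 2: r - p = 3; constraint 3: u - q = 3, and every other listed constraint is also met.

Satisfiable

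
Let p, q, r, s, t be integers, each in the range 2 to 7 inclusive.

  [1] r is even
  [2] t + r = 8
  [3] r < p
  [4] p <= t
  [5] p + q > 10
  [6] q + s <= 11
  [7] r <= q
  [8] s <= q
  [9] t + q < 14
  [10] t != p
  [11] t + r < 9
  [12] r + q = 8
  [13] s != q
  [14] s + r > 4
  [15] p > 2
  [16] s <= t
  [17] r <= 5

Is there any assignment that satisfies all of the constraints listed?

Try p = 5, q = 6, r = 2, s = 5, t = 6.
Check constraint 2: t + r = 8; constraint 5: p + q = 11; constraint 6: q + s = 11. The remaining constraints are straightforward to verify.

Satisfiable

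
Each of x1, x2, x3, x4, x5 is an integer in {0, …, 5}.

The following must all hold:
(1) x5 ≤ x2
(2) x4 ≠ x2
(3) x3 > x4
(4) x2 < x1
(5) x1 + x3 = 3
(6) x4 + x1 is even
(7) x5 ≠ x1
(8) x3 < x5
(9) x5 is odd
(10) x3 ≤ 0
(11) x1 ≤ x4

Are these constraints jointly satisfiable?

Constraints 1, 3, 4, 8, and 11 give x2 < x1, x1 ≤ x4, x4 < x3, x3 < x5, x5 ≤ x2. Chaining: x2 < x1 ≤ x4 < x3 < x5 ≤ x2, which forces x2 < x2 — impossible.

Unsatisfiable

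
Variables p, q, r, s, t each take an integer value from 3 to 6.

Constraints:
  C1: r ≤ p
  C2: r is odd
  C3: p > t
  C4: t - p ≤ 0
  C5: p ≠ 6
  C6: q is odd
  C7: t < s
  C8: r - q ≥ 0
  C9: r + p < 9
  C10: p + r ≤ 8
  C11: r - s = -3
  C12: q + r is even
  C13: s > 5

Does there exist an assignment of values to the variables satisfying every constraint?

Satisfiable

The assignment p = 5, q = 3, r = 3, s = 6, t = 3 works:
  constraint 4 holds since t - p = -2.
  constraint 8 holds since r - q = 0.
The rest check out directly.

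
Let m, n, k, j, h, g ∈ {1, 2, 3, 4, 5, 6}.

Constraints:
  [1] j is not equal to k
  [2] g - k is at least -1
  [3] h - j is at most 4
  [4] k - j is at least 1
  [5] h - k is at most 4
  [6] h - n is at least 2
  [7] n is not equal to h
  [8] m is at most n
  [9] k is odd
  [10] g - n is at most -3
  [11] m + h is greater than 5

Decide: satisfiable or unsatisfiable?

Constraints 2, 3, 4, 6, and 10 give n − g ≥ 3, g − k ≥ -1, k − j ≥ 1, j − h ≥ -4, h − n ≥ 2.
Adding all 5 inequalities: the left sides telescope to 0, and the right sides sum to 3 + (-1) + 1 + (-4) + 2 = 1. So 0 ≥ 1, which is false.

Unsatisfiable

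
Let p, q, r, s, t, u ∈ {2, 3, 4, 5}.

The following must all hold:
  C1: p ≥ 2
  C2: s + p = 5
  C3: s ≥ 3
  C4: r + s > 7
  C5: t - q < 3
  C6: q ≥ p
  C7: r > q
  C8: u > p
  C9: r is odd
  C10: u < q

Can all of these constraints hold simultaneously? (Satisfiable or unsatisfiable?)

Satisfiable

Try p = 2, q = 4, r = 5, s = 3, t = 4, u = 3.
Check constraint 2: s + p = 5; constraint 4: r + s = 8. The remaining constraints are straightforward to verify.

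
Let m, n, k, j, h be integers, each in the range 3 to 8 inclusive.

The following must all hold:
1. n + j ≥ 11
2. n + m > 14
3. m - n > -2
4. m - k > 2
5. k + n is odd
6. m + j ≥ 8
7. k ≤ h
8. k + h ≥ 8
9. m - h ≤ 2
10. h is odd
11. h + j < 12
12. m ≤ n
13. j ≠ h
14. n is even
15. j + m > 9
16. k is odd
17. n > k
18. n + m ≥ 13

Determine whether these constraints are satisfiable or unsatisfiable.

Satisfiable

Setting (m, n, k, j, h) = (8, 8, 3, 3, 7) satisfies everything: constraint 1: n + j = 11; constraint 2: n + m = 16, and the others follow.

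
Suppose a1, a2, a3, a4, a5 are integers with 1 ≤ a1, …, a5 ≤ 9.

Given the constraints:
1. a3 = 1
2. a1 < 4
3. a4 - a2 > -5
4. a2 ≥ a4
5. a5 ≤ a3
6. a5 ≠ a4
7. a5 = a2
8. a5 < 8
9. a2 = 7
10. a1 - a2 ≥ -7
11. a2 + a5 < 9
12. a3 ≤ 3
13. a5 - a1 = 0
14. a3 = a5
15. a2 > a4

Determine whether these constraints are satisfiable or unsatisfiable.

Unsatisfiable

Constraint 1 fixes a3 = 1 and constraint 9 fixes a2 = 7. Constraints 7 and 14 give a3 = a5 = a2, so a3 = a2. But 1 ≠ 7 — contradiction.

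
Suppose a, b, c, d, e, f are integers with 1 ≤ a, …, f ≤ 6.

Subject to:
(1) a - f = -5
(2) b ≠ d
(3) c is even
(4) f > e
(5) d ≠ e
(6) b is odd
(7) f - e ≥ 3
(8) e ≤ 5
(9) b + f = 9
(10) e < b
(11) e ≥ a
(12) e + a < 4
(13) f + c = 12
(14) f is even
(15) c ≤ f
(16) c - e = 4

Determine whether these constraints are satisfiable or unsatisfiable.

One satisfying assignment is a = 1, b = 3, c = 6, d = 1, e = 2, f = 6.
For the less obvious constraints — constraint 1: a - f = -5; constraint 7: f - e = 4 — and the others hold by inspection.

Satisfiable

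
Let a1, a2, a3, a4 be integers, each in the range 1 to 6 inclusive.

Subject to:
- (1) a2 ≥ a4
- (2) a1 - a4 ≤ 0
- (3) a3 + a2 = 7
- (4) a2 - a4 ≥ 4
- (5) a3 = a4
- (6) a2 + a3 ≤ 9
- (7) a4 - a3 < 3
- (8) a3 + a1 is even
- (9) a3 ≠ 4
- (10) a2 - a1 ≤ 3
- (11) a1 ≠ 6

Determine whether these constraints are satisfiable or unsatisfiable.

Unsatisfiable

Constraints 2, 4, and 10 give a2 − a4 ≥ 4, a4 − a1 ≥ 0, a1 − a2 ≥ -3.
Adding all 3 inequalities: the left sides telescope to 0, and the right sides sum to 4 + 0 + (-3) = 1. So 0 ≥ 1, which is false.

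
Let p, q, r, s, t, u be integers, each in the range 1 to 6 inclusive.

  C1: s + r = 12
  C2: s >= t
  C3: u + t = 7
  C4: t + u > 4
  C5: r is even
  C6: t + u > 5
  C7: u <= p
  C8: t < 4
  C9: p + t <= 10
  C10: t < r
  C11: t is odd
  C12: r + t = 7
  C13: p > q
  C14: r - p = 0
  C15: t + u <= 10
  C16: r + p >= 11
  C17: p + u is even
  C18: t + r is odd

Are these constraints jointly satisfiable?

Satisfiable

Setting (p, q, r, s, t, u) = (6, 1, 6, 6, 1, 6) satisfies everything: constraint 1: s + r = 12; constraint 3: u + t = 7, and the others follow.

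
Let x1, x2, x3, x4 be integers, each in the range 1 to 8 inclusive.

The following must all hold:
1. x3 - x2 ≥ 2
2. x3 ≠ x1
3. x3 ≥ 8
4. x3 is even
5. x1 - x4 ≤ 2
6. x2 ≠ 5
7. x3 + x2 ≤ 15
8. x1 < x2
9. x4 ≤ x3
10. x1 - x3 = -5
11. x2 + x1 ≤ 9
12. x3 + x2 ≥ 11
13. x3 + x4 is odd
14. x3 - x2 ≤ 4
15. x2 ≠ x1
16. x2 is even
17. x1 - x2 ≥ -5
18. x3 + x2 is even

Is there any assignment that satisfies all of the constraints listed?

Setting (x1, x2, x3, x4) = (3, 6, 8, 1) satisfies everything: constraint 1: x3 - x2 = 2; constraint 5: x1 - x4 = 2, and the others follow.

Satisfiable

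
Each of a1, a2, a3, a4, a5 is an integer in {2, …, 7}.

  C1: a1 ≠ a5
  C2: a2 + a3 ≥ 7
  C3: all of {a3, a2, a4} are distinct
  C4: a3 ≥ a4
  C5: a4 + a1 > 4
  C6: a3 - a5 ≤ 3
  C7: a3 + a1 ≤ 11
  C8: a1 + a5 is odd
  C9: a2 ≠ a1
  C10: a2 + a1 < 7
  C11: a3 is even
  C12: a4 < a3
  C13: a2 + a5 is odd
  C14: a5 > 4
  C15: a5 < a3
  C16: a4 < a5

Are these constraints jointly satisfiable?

Satisfiable

Try a1 = 2, a2 = 4, a3 = 6, a4 = 3, a5 = 5.
Check constraint 2: a2 + a3 = 10; constraint 5: a4 + a1 = 5; constraint 6: a3 - a5 = 1. The remaining constraints are straightforward to verify.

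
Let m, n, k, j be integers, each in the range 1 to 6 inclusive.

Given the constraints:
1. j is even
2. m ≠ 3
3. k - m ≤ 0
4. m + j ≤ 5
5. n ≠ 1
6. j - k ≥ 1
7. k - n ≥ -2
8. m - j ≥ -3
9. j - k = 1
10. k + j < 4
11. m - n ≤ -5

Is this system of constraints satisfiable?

Constraints 6, 7, 8, and 11 give m − j ≥ -3, j − k ≥ 1, k − n ≥ -2, n − m ≥ 5.
Adding all 4 inequalities: the left sides telescope to 0, and the right sides sum to (-3) + 1 + (-2) + 5 = 1. So 0 ≥ 1, which is false.

Unsatisfiable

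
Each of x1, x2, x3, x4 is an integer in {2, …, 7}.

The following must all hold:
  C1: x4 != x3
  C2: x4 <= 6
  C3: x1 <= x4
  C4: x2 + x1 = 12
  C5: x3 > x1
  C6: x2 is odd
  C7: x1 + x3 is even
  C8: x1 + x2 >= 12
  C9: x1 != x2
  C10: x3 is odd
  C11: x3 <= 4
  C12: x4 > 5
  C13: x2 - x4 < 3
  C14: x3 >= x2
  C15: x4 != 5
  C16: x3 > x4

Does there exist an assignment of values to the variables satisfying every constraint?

From constraints 2 and 3: x1 ≤ x4 ≤ 6. From constraints 11 and 14: x2 ≤ x3 ≤ 4. Hence x1 + x2 ≤ 10. But constraint 8 requires x1 + x2 ≥ 12, and 12 > 10. Contradiction.

Unsatisfiable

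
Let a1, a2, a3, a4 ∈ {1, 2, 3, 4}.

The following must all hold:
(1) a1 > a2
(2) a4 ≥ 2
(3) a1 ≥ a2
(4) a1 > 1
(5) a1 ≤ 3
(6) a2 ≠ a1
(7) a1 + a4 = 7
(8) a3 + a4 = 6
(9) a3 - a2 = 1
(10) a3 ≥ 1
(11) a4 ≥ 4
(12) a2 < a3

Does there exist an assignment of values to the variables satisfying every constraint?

Setting (a1, a2, a3, a4) = (3, 1, 2, 4) satisfies everything: constraint 7: a1 + a4 = 7; constraint 8: a3 + a4 = 6; constraint 9: a3 - a2 = 1, and the others follow.

Satisfiable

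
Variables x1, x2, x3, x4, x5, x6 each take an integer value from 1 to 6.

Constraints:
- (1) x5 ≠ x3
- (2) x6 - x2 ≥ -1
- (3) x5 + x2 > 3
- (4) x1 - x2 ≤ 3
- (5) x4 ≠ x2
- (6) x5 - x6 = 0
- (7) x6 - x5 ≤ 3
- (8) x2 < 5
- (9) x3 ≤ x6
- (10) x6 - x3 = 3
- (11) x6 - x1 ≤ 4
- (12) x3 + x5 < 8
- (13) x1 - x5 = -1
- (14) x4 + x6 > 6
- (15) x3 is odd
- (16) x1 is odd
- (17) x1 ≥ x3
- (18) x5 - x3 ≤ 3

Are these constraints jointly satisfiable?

Satisfiable

Setting (x1, x2, x3, x4, x5, x6) = (3, 2, 1, 4, 4, 4) satisfies everything: constraint 2: x6 - x2 = 2; constraint 3: x5 + x2 = 6, and the others follow.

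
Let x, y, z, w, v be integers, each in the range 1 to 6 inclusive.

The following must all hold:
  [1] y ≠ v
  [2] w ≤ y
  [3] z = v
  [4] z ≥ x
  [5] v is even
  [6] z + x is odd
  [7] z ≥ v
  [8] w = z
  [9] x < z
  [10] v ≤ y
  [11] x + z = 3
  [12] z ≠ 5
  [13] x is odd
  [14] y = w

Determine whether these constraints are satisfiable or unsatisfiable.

From constraints 3, 8, and 14, y = w = z = v, so y = v. But constraint 1 says y ≠ v. Contradiction.

Unsatisfiable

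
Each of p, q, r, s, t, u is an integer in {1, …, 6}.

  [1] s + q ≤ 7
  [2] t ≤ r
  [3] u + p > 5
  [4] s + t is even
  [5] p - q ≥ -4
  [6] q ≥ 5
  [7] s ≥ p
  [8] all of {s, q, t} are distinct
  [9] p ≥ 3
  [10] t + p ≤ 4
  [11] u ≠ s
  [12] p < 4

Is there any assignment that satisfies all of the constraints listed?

From constraints 7 and 9: s ≥ p ≥ 3. From constraint 6: q ≥ 5. Hence s + q ≥ 8. But constraint 1 requires s + q ≤ 7, and 7 < 8. Contradiction.

Unsatisfiable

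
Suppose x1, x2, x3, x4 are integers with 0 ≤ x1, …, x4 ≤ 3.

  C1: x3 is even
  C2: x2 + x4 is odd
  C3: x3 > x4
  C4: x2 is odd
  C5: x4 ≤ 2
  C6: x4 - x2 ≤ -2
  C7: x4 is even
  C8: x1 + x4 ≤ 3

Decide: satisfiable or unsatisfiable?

Satisfiable

The assignment x1 = 1, x2 = 3, x3 = 2, x4 = 0 works:
  constraint 6 holds since x4 - x2 = -3.
  constraint 8 holds since x1 + x4 = 1.
The rest check out directly.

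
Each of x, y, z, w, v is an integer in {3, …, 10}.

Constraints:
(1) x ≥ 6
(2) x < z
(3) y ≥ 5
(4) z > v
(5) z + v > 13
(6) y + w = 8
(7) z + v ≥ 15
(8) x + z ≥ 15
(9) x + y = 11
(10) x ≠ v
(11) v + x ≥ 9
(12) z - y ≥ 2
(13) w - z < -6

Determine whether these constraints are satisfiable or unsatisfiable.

Setting (x, y, z, w, v) = (6, 5, 10, 3, 5) satisfies everything: constraint 5: z + v = 15; constraint 6: y + w = 8, and the others follow.

Satisfiable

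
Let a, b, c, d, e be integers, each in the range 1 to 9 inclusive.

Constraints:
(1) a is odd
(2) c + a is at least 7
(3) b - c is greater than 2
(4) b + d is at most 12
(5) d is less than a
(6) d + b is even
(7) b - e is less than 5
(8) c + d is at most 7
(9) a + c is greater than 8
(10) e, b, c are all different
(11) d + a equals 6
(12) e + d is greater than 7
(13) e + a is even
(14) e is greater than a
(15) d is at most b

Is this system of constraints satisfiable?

Satisfiable

Take a = 5, b = 9, c = 5, d = 1, e = 7. Then constraint 2: c + a = 10; constraint 3: b - c = 4; constraint 4: b + d = 10, and every other listed constraint is also met.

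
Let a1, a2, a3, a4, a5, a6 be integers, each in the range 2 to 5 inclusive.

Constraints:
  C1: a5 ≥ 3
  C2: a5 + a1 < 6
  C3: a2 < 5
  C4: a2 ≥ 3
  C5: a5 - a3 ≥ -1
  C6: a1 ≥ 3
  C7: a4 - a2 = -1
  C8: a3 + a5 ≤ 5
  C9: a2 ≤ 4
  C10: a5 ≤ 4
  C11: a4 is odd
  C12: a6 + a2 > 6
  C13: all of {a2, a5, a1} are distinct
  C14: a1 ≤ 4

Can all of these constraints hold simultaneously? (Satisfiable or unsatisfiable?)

Unsatisfiable

Constraints 1, 4, 6, 9, 10, and 14 confine each of a2, a5, a1 to the 2 values {3, 4}.
Constraint 13 requires all 3 of them to be distinct, but only 2 values are available — impossible by the pigeonhole principle.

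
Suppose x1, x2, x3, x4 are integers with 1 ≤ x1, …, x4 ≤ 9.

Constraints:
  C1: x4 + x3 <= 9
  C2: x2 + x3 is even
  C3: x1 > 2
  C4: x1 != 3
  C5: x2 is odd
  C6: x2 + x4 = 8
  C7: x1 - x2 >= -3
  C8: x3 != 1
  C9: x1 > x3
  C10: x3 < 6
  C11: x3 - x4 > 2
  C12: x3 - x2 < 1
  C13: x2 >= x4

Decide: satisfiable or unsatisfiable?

Satisfiable

Try x1 = 7, x2 = 7, x3 = 5, x4 = 1.
Check constraint 1: x4 + x3 = 6; constraint 6: x2 + x4 = 8. The remaining constraints are straightforward to verify.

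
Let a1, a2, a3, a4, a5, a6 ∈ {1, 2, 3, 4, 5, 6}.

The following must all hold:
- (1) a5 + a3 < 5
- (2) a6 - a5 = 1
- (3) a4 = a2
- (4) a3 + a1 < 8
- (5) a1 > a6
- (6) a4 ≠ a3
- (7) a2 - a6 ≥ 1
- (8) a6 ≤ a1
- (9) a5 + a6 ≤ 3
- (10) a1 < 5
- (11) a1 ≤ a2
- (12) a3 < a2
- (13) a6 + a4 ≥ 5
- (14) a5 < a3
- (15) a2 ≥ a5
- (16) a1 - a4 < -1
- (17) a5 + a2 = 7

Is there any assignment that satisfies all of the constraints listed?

Satisfiable

Try a1 = 3, a2 = 6, a3 = 3, a4 = 6, a5 = 1, a6 = 2.
Check constraint 1: a5 + a3 = 4; constraint 2: a6 - a5 = 1. The remaining constraints are straightforward to verify.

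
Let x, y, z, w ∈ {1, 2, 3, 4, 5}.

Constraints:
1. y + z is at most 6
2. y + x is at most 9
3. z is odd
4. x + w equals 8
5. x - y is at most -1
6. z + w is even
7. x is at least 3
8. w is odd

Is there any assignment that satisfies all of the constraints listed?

Try x = 3, y = 4, z = 1, w = 5.
Check constraint 1: y + z = 5; constraint 2: y + x = 7; constraint 4: x + w = 8. The remaining constraints are straightforward to verify.

Satisfiable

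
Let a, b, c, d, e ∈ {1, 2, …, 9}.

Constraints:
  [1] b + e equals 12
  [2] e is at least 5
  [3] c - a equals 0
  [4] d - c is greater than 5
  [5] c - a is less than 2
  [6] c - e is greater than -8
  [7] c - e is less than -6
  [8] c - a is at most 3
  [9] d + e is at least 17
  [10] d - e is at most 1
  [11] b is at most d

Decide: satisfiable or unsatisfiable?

One satisfying assignment is a = 2, b = 3, c = 2, d = 8, e = 9.
For the less obvious constraints — constraint 1: b + e = 12; constraint 3: c - a = 0; constraint 4: d - c = 6 — and the others hold by inspection.

Satisfiable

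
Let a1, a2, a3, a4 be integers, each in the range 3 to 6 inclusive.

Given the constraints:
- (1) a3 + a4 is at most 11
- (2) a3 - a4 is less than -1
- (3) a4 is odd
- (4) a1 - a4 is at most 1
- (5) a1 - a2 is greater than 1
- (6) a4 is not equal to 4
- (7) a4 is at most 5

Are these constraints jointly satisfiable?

One satisfying assignment is a1 = 6, a2 = 4, a3 = 3, a4 = 5.
For the less obvious constraints — constraint 1: a3 + a4 = 8; constraint 2: a3 - a4 = -2; constraint 4: a1 - a4 = 1 — and the others hold by inspection.

Satisfiable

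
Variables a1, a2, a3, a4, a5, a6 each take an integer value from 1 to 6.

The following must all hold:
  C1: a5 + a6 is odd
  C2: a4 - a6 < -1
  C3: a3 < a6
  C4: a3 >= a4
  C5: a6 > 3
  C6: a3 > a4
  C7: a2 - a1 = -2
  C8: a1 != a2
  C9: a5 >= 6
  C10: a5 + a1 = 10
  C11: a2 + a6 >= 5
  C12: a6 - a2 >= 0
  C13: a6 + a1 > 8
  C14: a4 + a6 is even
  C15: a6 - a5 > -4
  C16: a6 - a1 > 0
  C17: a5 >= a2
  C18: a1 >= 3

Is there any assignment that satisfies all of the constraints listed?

One satisfying assignment is a1 = 4, a2 = 2, a3 = 3, a4 = 1, a5 = 6, a6 = 5.
For the less obvious constraints — constraint 2: a4 - a6 = -4; constraint 7: a2 - a1 = -2; constraint 10: a5 + a1 = 10 — and the others hold by inspection.

Satisfiable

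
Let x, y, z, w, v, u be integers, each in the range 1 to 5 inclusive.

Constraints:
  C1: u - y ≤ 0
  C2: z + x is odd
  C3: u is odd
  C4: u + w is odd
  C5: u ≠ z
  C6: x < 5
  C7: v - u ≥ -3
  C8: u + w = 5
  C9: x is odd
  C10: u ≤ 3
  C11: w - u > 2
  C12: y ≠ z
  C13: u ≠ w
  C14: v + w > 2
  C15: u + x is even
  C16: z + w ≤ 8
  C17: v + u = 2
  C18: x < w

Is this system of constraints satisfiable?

The assignment x = 1, y = 1, z = 4, w = 4, v = 1, u = 1 works:
  constraint 1 holds since u - y = 0.
  constraint 7 holds since v - u = 0.
The rest check out directly.

Satisfiable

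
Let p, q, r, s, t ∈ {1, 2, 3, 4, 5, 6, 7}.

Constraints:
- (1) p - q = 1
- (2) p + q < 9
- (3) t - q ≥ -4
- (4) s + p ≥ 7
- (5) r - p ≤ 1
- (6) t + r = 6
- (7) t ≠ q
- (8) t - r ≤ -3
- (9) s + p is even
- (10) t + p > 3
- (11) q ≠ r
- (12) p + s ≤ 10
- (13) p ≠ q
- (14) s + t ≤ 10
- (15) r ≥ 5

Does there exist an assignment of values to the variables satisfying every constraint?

Satisfiable

The assignment p = 4, q = 3, r = 5, s = 6, t = 1 works:
  constraint 1 holds since p - q = 1.
  constraint 2 holds since p + q = 7.
  constraint 3 holds since t - q = -2.
The rest check out directly.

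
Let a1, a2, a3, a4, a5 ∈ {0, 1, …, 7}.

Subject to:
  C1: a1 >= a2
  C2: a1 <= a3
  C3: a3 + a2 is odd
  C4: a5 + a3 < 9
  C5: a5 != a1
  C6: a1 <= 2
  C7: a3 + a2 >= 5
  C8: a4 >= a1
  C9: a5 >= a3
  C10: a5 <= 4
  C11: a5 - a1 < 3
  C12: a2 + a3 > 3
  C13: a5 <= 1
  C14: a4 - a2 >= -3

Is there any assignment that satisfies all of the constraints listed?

Unsatisfiable

From constraints 9 and 13: a3 ≤ a5 ≤ 1. From constraints 1 and 6: a2 ≤ a1 ≤ 2. Hence a3 + a2 ≤ 3. But constraint 7 requires a3 + a2 ≥ 5, and 5 > 3. Contradiction.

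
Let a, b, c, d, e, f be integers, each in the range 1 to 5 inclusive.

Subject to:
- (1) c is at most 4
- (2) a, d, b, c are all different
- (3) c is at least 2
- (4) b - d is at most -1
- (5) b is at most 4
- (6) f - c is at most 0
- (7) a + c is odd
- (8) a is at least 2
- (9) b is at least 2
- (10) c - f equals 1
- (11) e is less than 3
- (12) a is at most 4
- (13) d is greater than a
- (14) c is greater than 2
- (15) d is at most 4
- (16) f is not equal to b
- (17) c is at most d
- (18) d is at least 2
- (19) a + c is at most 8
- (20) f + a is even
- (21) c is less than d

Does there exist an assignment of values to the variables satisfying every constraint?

Unsatisfiable

Constraints 1, 3, 5, 8, 9, 12, 15, and 18 confine each of a, d, b, c to the 3 values {2, …, 4}.
Constraint 2 requires all 4 of them to be distinct, but only 3 values are available — impossible by the pigeonhole principle.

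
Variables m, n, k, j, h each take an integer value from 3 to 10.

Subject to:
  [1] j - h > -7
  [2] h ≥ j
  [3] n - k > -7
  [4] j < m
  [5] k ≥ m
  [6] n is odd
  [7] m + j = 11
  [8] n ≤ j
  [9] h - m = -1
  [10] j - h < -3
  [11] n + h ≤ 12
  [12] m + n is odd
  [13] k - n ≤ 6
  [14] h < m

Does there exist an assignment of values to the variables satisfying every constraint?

Try m = 8, n = 3, k = 9, j = 3, h = 7.
Check constraint 1: j - h = -4; constraint 3: n - k = -6. The remaining constraints are straightforward to verify.

Satisfiable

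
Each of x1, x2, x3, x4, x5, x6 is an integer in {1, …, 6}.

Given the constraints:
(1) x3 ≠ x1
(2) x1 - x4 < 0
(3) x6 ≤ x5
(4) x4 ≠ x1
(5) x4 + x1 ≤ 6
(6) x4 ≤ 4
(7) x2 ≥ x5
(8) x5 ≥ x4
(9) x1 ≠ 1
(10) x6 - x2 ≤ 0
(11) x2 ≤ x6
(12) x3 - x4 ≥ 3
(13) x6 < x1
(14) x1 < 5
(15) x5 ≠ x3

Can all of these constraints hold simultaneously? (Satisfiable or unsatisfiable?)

Constraints 2, 7, 8, 11, and 13 give x6 < x1, x1 < x4, x4 ≤ x5, x5 ≤ x2, x2 ≤ x6. Chaining: x6 < x1 < x4 ≤ x5 ≤ x2 ≤ x6, which forces x6 < x6 — impossible.

Unsatisfiable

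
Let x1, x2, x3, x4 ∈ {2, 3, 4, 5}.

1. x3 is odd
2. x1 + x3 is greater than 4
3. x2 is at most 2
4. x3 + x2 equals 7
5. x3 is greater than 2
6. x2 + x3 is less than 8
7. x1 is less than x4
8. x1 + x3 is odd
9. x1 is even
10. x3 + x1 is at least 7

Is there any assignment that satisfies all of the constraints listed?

Take x1 = 2, x2 = 2, x3 = 5, x4 = 4. Then constraint 2: x1 + x3 = 7; constraint 4: x3 + x2 = 7, and every other listed constraint is also met.

Satisfiable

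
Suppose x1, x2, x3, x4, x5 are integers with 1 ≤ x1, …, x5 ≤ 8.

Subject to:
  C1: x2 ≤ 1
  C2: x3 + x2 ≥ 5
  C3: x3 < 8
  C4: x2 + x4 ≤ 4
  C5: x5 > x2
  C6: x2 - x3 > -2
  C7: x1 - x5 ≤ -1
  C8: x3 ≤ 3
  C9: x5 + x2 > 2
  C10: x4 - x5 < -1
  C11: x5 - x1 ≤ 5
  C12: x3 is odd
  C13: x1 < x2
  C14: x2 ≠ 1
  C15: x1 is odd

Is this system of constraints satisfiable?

Unsatisfiable

From constraint 8: x3 ≤ 3. From constraint 1: x2 ≤ 1. Hence x3 + x2 ≤ 4. But constraint 2 requires x3 + x2 ≥ 5, and 5 > 4. Contradiction.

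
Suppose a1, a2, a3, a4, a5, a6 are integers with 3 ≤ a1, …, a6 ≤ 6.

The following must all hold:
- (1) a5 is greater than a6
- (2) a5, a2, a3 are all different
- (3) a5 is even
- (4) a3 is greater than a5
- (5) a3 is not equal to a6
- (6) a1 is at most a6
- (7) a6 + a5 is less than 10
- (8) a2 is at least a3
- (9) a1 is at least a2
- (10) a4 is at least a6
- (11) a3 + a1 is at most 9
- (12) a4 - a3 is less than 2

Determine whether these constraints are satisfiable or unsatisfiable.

Unsatisfiable

Constraints 1, 4, 6, 8, and 9 give a1 ≤ a6, a6 < a5, a5 < a3, a3 ≤ a2, a2 ≤ a1. Chaining: a1 ≤ a6 < a5 < a3 ≤ a2 ≤ a1, which forces a1 < a1 — impossible.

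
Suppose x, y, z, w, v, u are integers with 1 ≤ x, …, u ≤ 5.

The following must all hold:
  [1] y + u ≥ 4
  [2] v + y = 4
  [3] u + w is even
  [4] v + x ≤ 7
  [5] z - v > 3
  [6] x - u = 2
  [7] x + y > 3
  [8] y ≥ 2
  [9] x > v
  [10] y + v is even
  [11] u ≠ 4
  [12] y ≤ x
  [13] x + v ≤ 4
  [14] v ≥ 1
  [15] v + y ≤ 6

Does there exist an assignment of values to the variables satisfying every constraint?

Satisfiable

One satisfying assignment is x = 3, y = 3, z = 5, w = 3, v = 1, u = 1.
For the less obvious constraints — constraint 1: y + u = 4; constraint 2: v + y = 4 — and the others hold by inspection.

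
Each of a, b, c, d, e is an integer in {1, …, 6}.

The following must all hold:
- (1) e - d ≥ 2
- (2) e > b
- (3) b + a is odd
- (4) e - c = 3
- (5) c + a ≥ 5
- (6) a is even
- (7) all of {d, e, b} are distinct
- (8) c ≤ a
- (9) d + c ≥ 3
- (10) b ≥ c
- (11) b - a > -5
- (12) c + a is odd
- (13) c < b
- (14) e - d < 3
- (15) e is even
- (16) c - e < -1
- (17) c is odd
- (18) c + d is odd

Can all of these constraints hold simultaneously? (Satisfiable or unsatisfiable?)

Satisfiable

Try a = 6, b = 3, c = 1, d = 2, e = 4.
Check constraint 1: e - d = 2; constraint 4: e - c = 3; constraint 5: c + a = 7. The remaining constraints are straightforward to verify.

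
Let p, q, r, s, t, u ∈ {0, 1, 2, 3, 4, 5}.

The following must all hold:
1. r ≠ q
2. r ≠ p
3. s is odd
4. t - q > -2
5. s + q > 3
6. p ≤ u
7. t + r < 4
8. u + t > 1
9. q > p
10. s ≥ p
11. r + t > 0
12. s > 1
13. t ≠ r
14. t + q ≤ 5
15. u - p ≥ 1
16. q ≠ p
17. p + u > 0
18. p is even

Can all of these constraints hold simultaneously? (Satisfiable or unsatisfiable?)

The assignment p = 0, q = 2, r = 1, s = 3, t = 2, u = 1 works:
  constraint 4 holds since t - q = 0.
  constraint 5 holds since s + q = 5.
  constraint 7 holds since t + r = 3.
The rest check out directly.

Satisfiable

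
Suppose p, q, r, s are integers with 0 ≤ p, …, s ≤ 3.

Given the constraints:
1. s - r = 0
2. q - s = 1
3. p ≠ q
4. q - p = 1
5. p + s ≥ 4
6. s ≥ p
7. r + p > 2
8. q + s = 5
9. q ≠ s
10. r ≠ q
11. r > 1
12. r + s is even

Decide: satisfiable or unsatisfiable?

Take p = 2, q = 3, r = 2, s = 2. Then constraint 1: s - r = 0; constraint 2: q - s = 1, and every other listed constraint is also met.

Satisfiable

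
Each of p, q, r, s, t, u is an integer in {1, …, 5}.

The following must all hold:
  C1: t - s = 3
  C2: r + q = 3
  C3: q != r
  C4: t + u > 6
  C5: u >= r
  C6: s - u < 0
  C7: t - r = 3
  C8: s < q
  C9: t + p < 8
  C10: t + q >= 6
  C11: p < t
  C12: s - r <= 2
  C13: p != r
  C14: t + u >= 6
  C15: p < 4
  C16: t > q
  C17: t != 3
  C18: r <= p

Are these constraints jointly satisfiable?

Take p = 3, q = 2, r = 1, s = 1, t = 4, u = 3. Then constraint 1: t - s = 3; constraint 2: r + q = 3; constraint 4: t + u = 7, and every other listed constraint is also met.

Satisfiable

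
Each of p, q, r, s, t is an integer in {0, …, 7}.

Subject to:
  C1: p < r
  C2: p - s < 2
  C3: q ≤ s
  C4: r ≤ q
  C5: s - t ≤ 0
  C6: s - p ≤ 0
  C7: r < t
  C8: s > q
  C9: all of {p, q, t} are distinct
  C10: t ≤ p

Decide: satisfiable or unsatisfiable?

Constraints 1, 4, 5, 8, and 10 give t ≤ p, p < r, r ≤ q, q < s, s ≤ t. Chaining: t ≤ p < r ≤ q < s ≤ t, which forces t < t — impossible.

Unsatisfiable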